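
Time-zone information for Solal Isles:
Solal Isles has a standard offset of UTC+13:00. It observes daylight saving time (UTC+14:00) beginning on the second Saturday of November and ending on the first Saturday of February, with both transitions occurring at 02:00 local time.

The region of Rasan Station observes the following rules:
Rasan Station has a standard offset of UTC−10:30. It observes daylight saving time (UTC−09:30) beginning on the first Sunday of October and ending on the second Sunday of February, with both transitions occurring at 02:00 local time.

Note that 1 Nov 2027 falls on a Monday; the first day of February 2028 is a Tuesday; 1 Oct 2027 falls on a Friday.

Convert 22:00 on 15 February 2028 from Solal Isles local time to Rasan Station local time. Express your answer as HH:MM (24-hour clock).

22:30

1 November 2027 is a Monday, so the first Saturday is November 6 and the second is November 13.
1 February 2028 is a Tuesday, so the first Saturday is February 5.
15 February 2028 does not fall between 13 November 2027 and 5 February 2028, so daylight saving is not in effect and Solal Isles is at UTC+13:00.
22:00 Solal Isles − 13h = 09:00 UTC.
1 October 2027 is a Friday, so the first Sunday is October 3.
1 February 2028 is a Tuesday, so the first Sunday is February 6 and the second is February 13.
At the standard offset (UTC−10:30), 09:00 UTC − 10h30m = 22:30 Rasan Station standard time (rolling into the previous day, 14 February 2028).
The standard-time date in Rasan Station, 14 February 2028, does not fall between 3 October 2027 and 13 February 2028, so daylight saving is not in effect and Rasan Station is at UTC−10:30.
09:00 UTC − 10h30m = 22:30 Rasan Station (rolling into the previous day, 14 February 2028).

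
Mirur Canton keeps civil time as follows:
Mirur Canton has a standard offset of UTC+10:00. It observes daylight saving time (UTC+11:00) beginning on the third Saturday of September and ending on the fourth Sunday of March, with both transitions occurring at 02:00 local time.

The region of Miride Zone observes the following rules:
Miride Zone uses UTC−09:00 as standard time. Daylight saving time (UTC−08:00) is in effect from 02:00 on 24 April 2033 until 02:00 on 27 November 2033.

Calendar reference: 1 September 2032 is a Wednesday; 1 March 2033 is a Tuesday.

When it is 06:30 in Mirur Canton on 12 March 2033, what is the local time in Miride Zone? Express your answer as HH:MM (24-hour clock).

10:30

1 September 2032 is a Wednesday, so the first Saturday is September 4 and the third is September 18.
1 March 2033 is a Tuesday, so the first Sunday is March 6 and the fourth is March 27.
12 March 2033 lies within the daylight-saving period (18 September 2032 – 27 March 2033), so Mirur Canton is on daylight time, UTC+11:00.
06:30 Mirur Canton − 11h = 19:30 UTC (rolling into the previous day, 11 March 2033).
At the standard offset (UTC−09:00), 19:30 UTC − 9h = 10:30 Miride Zone standard time.
The standard-time date in Miride Zone, 11 March 2033, is outside the daylight-saving period (24 April – 27 November), so Miride Zone is on standard time, UTC−09:00.
19:30 UTC − 9h = 10:30 Miride Zone.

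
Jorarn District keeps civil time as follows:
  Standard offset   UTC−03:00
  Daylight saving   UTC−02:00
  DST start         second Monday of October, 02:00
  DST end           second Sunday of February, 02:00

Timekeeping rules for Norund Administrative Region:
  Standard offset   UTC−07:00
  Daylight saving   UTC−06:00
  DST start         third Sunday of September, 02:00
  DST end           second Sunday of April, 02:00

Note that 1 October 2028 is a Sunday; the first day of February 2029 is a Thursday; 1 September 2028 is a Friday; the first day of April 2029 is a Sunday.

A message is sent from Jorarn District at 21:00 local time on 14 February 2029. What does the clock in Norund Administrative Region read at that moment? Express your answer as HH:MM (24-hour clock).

1 October 2028 is a Sunday, so the first Monday is October 2 and the second is October 9.
1 February 2029 is a Thursday, so the first Sunday is February 4 and the second is February 11.
14 February 2029 is outside the daylight-saving period (9 October 2028 – 11 February 2029), so Jorarn District is on standard time, UTC−03:00.
21:00 Jorarn District + 3h = 00:00 UTC (rolling into the next day, 15 February 2029).
1 September 2028 is a Friday, so the first Sunday is September 3 and the third is September 17.
1 April 2029 is a Sunday, so the first Sunday is April 1 and the second is April 8.
At the standard offset (UTC−07:00), 00:00 UTC − 7h = 17:00 Norund Administrative Region standard time (rolling into the previous day, 14 February 2029).
Daylight saving runs 17 September 2028 – 8 April 2029; the standard-time date in Norund Administrative Region, 14 February 2029, is inside that window, so Norund Administrative Region is at UTC−06:00.
00:00 UTC − 6h = 18:00 Norund Administrative Region (rolling into the previous day, 14 February 2029).

18:00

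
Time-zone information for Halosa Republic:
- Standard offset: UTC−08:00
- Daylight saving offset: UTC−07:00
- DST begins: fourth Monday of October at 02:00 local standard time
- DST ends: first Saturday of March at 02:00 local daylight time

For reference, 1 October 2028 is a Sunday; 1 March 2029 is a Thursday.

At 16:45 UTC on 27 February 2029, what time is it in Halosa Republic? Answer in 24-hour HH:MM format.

09:45

1 October 2028 is a Sunday, so the first Monday is October 2 and the fourth is October 23.
1 March 2029 is a Thursday, so the first Saturday is March 3.
At the standard offset (UTC−08:00), 16:45 UTC − 8h = 08:45 Halosa Republic standard time.
Daylight saving runs 23 October 2028 – 3 March 2029; the standard-time date in Halosa Republic, 27 February 2029, is inside that window, so Halosa Republic is at UTC−07:00.
16:45 UTC − 7h = 09:45 local.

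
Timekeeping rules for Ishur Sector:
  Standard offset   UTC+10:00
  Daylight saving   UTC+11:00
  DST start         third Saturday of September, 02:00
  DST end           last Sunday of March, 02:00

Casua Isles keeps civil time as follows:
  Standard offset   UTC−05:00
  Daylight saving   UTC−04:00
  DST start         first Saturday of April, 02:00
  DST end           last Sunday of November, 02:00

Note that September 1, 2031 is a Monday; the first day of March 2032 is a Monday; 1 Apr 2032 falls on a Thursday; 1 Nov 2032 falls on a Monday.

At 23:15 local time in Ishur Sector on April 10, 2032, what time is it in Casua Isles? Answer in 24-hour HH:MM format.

09:15

1 September 2031 is a Monday, so the first Saturday is September 6 and the third is September 20.
1 March 2032 is a Monday, so Sundays fall on 7, 14, 21, 28; the last is March 28.
April 10, 2032 does not fall between 20 September 2031 and 28 March 2032, so daylight saving is not in effect and Ishur Sector is at UTC+10:00.
23:15 Ishur Sector − 10h = 13:15 UTC.
1 April 2032 is a Thursday, so the first Saturday is April 3.
1 November 2032 is a Monday, so Sundays fall on 7, 14, 21, 28; the last is November 28.
At the standard offset (UTC−05:00), 13:15 UTC − 5h = 08:15 Casua Isles standard time.
The standard-time date in Casua Isles, April 10, 2032, falls between 3 April and 28 November, so daylight saving is in effect and Casua Isles is at UTC−04:00.
13:15 UTC − 4h = 09:15 Casua Isles.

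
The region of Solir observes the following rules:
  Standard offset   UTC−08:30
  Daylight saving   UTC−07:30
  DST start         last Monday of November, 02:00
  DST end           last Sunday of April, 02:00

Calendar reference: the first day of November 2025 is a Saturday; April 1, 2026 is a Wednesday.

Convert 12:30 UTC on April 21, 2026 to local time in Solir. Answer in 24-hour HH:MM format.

1 November 2025 is a Saturday, so Mondays fall on 3, 10, 17, 24; the last is November 24.
1 April 2026 is a Wednesday, so Sundays fall on 5, 12, 19, 26; the last is April 26.
At the standard offset (UTC−08:30), 12:30 UTC − 8h30m = 04:00 Solir standard time.
The standard-time date in Solir, April 21, 2026, falls between 24 November 2025 and 26 April 2026, so daylight saving is in effect and Solir is at UTC−07:30.
12:30 UTC − 7h30m = 05:00 local.

05:00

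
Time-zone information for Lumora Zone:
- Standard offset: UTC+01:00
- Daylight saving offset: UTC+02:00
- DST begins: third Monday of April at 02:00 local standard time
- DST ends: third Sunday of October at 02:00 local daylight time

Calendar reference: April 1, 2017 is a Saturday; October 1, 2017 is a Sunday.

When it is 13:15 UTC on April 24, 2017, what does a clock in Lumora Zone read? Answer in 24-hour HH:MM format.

15:15

1 April 2017 is a Saturday, so the first Monday is April 3 and the third is April 17.
1 October 2017 is a Sunday, so the first Sunday is October 1 and the third is October 15.
At the standard offset (UTC+01:00), 13:15 UTC + 1h = 14:15 Lumora Zone standard time.
The standard-time date in Lumora Zone, April 24, 2017, lies within the daylight-saving period (17 April – 15 October), so Lumora Zone is on daylight time, UTC+02:00.
13:15 UTC + 2h = 15:15 local.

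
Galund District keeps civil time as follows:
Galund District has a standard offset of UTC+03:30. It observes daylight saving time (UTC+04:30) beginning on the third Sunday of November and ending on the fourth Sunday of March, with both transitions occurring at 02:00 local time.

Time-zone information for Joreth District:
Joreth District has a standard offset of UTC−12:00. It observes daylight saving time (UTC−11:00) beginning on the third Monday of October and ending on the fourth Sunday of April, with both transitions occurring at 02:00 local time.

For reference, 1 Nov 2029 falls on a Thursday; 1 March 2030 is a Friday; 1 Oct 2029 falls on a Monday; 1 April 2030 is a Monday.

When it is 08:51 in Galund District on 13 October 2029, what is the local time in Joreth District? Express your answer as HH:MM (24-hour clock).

1 November 2029 is a Thursday, so the first Sunday is November 4 and the third is November 18.
1 March 2030 is a Friday, so the first Sunday is March 3 and the fourth is March 24.
Daylight saving runs 18 November 2029 – 24 March 2030; 13 October 2029 is outside that window, so Galund District is on standard time at UTC+03:30.
08:51 Galund District − 3h30m = 05:21 UTC.
1 October 2029 is a Monday, so the first Monday is October 1 and the third is October 15.
1 April 2030 is a Monday, so the first Sunday is April 7 and the fourth is April 28.
At the standard offset (UTC−12:00), 05:21 UTC − 12h = 17:21 Joreth District standard time (rolling into the previous day, 12 October 2029).
The standard-time date in Joreth District, 12 October 2029, is outside the daylight-saving period (15 October 2029 – 28 April 2030), so Joreth District is on standard time, UTC−12:00.
05:21 UTC − 12h = 17:21 Joreth District (rolling into the previous day, 12 October 2029).

17:21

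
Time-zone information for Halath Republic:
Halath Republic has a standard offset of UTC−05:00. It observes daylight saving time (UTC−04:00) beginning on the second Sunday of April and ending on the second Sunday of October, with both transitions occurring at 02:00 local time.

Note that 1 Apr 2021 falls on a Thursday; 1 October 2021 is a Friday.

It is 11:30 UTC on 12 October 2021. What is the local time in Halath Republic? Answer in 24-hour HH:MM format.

06:30

1 April 2021 is a Thursday, so the first Sunday is April 4 and the second is April 11.
1 October 2021 is a Friday, so the first Sunday is October 3 and the second is October 10.
At the standard offset (UTC−05:00), 11:30 UTC − 5h = 06:30 Halath Republic standard time.
The standard-time date in Halath Republic, 12 October 2021, is outside the daylight-saving period (11 April – 10 October), so Halath Republic is on standard time, UTC−05:00.
11:30 UTC − 5h = 06:30 local.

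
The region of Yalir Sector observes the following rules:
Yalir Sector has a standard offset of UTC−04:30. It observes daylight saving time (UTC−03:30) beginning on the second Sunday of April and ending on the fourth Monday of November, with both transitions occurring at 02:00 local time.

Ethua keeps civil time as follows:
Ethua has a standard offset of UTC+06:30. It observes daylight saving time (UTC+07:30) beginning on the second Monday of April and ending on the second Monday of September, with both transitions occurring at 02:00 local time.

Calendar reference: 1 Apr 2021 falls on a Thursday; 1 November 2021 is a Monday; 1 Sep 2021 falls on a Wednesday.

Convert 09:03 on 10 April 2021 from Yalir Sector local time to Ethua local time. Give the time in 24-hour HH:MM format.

1 April 2021 is a Thursday, so the first Sunday is April 4 and the second is April 11.
1 November 2021 is a Monday, so the first Monday is November 1 and the fourth is November 22.
10 April 2021 does not fall between 11 April and 22 November, so daylight saving is not in effect and Yalir Sector is at UTC−04:30.
09:03 Yalir Sector + 4h30m = 13:33 UTC.
1 April 2021 is a Thursday, so the first Monday is April 5 and the second is April 12.
1 September 2021 is a Wednesday, so the first Monday is September 6 and the second is September 13.
At the standard offset (UTC+06:30), 13:33 UTC + 6h30m = 20:03 Ethua standard time.
The standard-time date in Ethua, 10 April 2021, does not fall between 12 April and 13 September, so daylight saving is not in effect and Ethua is at UTC+06:30.
13:33 UTC + 6h30m = 20:03 Ethua.

20:03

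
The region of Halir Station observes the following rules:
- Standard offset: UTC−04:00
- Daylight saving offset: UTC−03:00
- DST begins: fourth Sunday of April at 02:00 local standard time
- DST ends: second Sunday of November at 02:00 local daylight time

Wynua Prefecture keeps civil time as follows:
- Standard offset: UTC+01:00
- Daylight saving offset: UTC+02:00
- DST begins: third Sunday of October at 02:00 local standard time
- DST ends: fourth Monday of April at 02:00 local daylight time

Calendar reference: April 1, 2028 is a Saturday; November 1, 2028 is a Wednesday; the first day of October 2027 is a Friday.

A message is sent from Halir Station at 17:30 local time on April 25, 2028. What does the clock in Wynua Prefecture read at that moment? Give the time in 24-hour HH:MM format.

1 April 2028 is a Saturday, so the first Sunday is April 2 and the fourth is April 23.
1 November 2028 is a Wednesday, so the first Sunday is November 5 and the second is November 12.
April 25, 2028 lies within the daylight-saving period (23 April – 12 November), so Halir Station is on daylight time, UTC−03:00.
17:30 Halir Station + 3h = 20:30 UTC.
1 October 2027 is a Friday, so the first Sunday is October 3 and the third is October 17.
1 April 2028 is a Saturday, so the first Monday is April 3 and the fourth is April 24.
At the standard offset (UTC+01:00), 20:30 UTC + 1h = 21:30 Wynua Prefecture standard time.
Daylight saving runs 17 October 2027 – 24 April 2028; the standard-time date in Wynua Prefecture, April 25, 2028, is outside that window, so Wynua Prefecture is on standard time at UTC+01:00.
20:30 UTC + 1h = 21:30 Wynua Prefecture.

21:30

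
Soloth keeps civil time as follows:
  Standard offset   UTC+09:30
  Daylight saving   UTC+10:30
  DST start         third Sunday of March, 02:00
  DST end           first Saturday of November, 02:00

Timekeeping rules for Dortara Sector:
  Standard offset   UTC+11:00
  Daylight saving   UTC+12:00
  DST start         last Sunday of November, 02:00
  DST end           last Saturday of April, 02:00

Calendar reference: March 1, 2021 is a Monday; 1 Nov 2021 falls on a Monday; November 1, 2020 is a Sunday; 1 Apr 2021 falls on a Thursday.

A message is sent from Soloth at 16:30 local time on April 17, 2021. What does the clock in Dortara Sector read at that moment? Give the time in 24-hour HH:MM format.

1 March 2021 is a Monday, so the first Sunday is March 7 and the third is March 21.
1 November 2021 is a Monday, so the first Saturday is November 6.
April 17, 2021 lies within the daylight-saving period (21 March – 6 November), so Soloth is on daylight time, UTC+10:30.
16:30 Soloth − 10h30m = 06:00 UTC.
1 November 2020 is a Sunday, so Sundays fall on 1, 8, 15, 22, 29; the last is November 29.
1 April 2021 is a Thursday, so Saturdays fall on 3, 10, 17, 24; the last is April 24.
At the standard offset (UTC+11:00), 06:00 UTC + 11h = 17:00 Dortara Sector standard time.
Daylight saving runs 29 November 2020 – 24 April 2021; the standard-time date in Dortara Sector, April 17, 2021, is inside that window, so Dortara Sector is at UTC+12:00.
06:00 UTC + 12h = 18:00 Dortara Sector.

18:00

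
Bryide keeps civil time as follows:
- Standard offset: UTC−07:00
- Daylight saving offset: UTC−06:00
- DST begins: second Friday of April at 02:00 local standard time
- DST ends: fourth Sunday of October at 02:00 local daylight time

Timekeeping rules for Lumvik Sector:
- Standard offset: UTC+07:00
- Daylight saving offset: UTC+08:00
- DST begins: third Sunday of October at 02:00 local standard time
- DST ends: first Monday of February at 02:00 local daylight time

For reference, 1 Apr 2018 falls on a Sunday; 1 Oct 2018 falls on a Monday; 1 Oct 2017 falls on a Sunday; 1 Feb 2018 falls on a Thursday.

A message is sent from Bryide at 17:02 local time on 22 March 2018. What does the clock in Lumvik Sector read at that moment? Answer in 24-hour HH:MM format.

1 April 2018 is a Sunday, so the first Friday is April 6 and the second is April 13.
1 October 2018 is a Monday, so the first Sunday is October 7 and the fourth is October 28.
22 March 2018 does not fall between 13 April and 28 October, so daylight saving is not in effect and Bryide is at UTC−07:00.
17:02 Bryide + 7h = 00:02 UTC (rolling into the next day, 23 March 2018).
1 October 2017 is a Sunday, so the first Sunday is October 1 and the third is October 15.
1 February 2018 is a Thursday, so the first Monday is February 5.
At the standard offset (UTC+07:00), 00:02 UTC + 7h = 07:02 Lumvik Sector standard time.
Daylight saving runs 15 October 2017 – 5 February 2018; the standard-time date in Lumvik Sector, 23 March 2018, is outside that window, so Lumvik Sector is on standard time at UTC+07:00.
00:02 UTC + 7h = 07:02 Lumvik Sector.

07:02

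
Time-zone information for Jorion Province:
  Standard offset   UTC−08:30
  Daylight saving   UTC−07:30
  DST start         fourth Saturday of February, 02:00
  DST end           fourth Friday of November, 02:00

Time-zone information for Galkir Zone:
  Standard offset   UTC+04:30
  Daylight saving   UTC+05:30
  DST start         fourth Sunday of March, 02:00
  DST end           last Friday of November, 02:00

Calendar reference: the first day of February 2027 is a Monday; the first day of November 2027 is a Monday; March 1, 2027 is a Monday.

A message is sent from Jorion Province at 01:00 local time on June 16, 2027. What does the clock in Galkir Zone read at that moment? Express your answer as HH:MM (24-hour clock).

1 February 2027 is a Monday, so the first Saturday is February 6 and the fourth is February 27.
1 November 2027 is a Monday, so the first Friday is November 5 and the fourth is November 26.
Daylight saving runs 27 February – 26 November; June 16, 2027 is inside that window, so Jorion Province is at UTC−07:30.
01:00 Jorion Province + 7h30m = 08:30 UTC.
1 March 2027 is a Monday, so the first Sunday is March 7 and the fourth is March 28.
1 November 2027 is a Monday, so Fridays fall on 5, 12, 19, 26; the last is November 26.
At the standard offset (UTC+04:30), 08:30 UTC + 4h30m = 13:00 Galkir Zone standard time.
The standard-time date in Galkir Zone, June 16, 2027, lies within the daylight-saving period (28 March – 26 November), so Galkir Zone is on daylight time, UTC+05:30.
08:30 UTC + 5h30m = 14:00 Galkir Zone.

14:00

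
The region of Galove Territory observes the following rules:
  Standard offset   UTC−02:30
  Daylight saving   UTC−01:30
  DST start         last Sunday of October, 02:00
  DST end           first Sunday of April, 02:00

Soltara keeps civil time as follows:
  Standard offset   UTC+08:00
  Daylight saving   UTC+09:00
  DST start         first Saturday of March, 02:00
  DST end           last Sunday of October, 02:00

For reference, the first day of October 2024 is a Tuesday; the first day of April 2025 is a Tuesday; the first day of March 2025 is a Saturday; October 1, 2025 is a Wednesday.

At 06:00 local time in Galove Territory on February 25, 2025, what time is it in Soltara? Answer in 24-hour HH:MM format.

1 October 2024 is a Tuesday, so Sundays fall on 6, 13, 20, 27; the last is October 27.
1 April 2025 is a Tuesday, so the first Sunday is April 6.
February 25, 2025 lies within the daylight-saving period (27 October 2024 – 6 April 2025), so Galove Territory is on daylight time, UTC−01:30.
06:00 Galove Territory + 1h30m = 07:30 UTC.
1 March 2025 is a Saturday, so the first Saturday is March 1.
1 October 2025 is a Wednesday, so Sundays fall on 5, 12, 19, 26; the last is October 26.
At the standard offset (UTC+08:00), 07:30 UTC + 8h = 15:30 Soltara standard time.
The standard-time date in Soltara, February 25, 2025, is outside the daylight-saving period (1 March – 26 October), so Soltara is on standard time, UTC+08:00.
07:30 UTC + 8h = 15:30 Soltara.

15:30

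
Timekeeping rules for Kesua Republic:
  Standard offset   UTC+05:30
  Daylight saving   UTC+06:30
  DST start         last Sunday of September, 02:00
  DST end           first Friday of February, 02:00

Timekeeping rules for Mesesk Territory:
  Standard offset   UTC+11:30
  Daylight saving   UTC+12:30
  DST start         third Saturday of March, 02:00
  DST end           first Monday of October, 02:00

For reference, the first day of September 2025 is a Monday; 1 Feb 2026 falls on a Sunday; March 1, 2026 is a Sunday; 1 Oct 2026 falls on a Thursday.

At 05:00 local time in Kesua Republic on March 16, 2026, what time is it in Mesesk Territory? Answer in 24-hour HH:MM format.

1 September 2025 is a Monday, so Sundays fall on 7, 14, 21, 28; the last is September 28.
1 February 2026 is a Sunday, so the first Friday is February 6.
Daylight saving runs 28 September 2025 – 6 February 2026; March 16, 2026 is outside that window, so Kesua Republic is on standard time at UTC+05:30.
05:00 Kesua Republic − 5h30m = 23:30 UTC (rolling into the previous day, 15 March 2026).
1 March 2026 is a Sunday, so the first Saturday is March 7 and the third is March 21.
1 October 2026 is a Thursday, so the first Monday is October 5.
At the standard offset (UTC+11:30), 23:30 UTC + 11h30m = 11:00 Mesesk Territory standard time (rolling into the next day, 16 March 2026).
The standard-time date in Mesesk Territory, March 16, 2026, is outside the daylight-saving period (21 March – 5 October), so Mesesk Territory is on standard time, UTC+11:30.
23:30 UTC + 11h30m = 11:00 Mesesk Territory (rolling into the next day, 16 March 2026).

11:00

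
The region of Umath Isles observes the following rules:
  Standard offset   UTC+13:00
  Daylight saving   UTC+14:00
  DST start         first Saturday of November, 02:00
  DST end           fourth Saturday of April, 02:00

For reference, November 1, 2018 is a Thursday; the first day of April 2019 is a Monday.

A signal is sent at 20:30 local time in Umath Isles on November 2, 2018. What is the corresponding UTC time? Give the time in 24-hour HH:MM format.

07:30

1 November 2018 is a Thursday, so the first Saturday is November 3.
1 April 2019 is a Monday, so the first Saturday is April 6 and the fourth is April 27.
Daylight saving runs 3 November 2018 – 27 April 2019; November 2, 2018 is outside that window, so Umath Isles is on standard time at UTC+13:00.
20:30 local − 13h = 07:30 UTC.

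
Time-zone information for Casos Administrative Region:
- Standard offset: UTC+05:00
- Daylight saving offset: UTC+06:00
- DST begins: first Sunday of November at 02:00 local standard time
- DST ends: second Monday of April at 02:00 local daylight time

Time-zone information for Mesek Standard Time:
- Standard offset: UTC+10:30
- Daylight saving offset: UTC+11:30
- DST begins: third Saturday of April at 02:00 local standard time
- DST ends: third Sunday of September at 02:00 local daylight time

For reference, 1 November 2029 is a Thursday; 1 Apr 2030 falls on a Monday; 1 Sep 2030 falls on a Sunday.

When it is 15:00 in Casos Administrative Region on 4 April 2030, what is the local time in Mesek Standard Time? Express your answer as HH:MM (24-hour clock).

19:30

1 November 2029 is a Thursday, so the first Sunday is November 4.
1 April 2030 is a Monday, so the first Monday is April 1 and the second is April 8.
Daylight saving runs 4 November 2029 – 8 April 2030; 4 April 2030 is inside that window, so Casos Administrative Region is at UTC+06:00.
15:00 Casos Administrative Region − 6h = 09:00 UTC.
1 April 2030 is a Monday, so the first Saturday is April 6 and the third is April 20.
1 September 2030 is a Sunday, so the first Sunday is September 1 and the third is September 15.
At the standard offset (UTC+10:30), 09:00 UTC + 10h30m = 19:30 Mesek Standard Time standard time.
Daylight saving runs 20 April – 15 September; the standard-time date in Mesek Standard Time, 4 April 2030, is outside that window, so Mesek Standard Time is on standard time at UTC+10:30.
09:00 UTC + 10h30m = 19:30 Mesek Standard Time.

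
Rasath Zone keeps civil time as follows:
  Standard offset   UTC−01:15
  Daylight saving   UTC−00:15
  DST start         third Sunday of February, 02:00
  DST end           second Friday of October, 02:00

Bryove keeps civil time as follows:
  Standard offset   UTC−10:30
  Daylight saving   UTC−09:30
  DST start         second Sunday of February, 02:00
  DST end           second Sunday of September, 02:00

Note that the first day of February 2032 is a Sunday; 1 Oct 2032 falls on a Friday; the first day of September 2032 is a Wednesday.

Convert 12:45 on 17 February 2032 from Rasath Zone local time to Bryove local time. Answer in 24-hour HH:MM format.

03:30

1 February 2032 is a Sunday, so the first Sunday is February 1 and the third is February 15.
1 October 2032 is a Friday, so the first Friday is October 1 and the second is October 8.
17 February 2032 falls between 15 February and 8 October, so daylight saving is in effect and Rasath Zone is at UTC−00:15.
12:45 Rasath Zone + 0h15m = 13:00 UTC.
1 February 2032 is a Sunday, so the first Sunday is February 1 and the second is February 8.
1 September 2032 is a Wednesday, so the first Sunday is September 5 and the second is September 12.
At the standard offset (UTC−10:30), 13:00 UTC − 10h30m = 02:30 Bryove standard time.
The standard-time date in Bryove, 17 February 2032, lies within the daylight-saving period (8 February – 12 September), so Bryove is on daylight time, UTC−09:30.
13:00 UTC − 9h30m = 03:30 Bryove.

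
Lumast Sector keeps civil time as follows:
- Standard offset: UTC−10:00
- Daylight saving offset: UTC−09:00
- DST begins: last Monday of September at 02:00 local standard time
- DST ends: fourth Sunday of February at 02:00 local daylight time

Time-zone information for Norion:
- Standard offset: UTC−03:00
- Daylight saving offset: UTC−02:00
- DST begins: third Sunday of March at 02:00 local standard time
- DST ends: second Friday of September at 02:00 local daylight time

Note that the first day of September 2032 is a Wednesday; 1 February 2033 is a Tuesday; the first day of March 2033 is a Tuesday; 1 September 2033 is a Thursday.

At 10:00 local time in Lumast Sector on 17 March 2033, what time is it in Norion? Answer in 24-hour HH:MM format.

17:00

1 September 2032 is a Wednesday, so Mondays fall on 6, 13, 20, 27; the last is September 27.
1 February 2033 is a Tuesday, so the first Sunday is February 6 and the fourth is February 27.
17 March 2033 is outside the daylight-saving period (27 September 2032 – 27 February 2033), so Lumast Sector is on standard time, UTC−10:00.
10:00 Lumast Sector + 10h = 20:00 UTC.
1 March 2033 is a Tuesday, so the first Sunday is March 6 and the third is March 20.
1 September 2033 is a Thursday, so the first Friday is September 2 and the second is September 9.
At the standard offset (UTC−03:00), 20:00 UTC − 3h = 17:00 Norion standard time.
The standard-time date in Norion, 17 March 2033, is outside the daylight-saving period (20 March – 9 September), so Norion is on standard time, UTC−03:00.
20:00 UTC − 3h = 17:00 Norion.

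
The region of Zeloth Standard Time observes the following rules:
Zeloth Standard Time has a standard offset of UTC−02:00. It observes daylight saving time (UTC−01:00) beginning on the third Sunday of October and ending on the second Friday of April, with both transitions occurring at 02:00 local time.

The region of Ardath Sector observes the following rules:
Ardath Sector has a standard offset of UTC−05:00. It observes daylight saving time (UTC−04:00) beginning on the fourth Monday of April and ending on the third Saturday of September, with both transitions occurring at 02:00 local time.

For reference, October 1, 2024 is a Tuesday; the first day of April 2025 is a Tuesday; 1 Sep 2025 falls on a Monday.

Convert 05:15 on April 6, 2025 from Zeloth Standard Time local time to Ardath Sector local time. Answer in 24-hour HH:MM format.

1 October 2024 is a Tuesday, so the first Sunday is October 6 and the third is October 20.
1 April 2025 is a Tuesday, so the first Friday is April 4 and the second is April 11.
April 6, 2025 lies within the daylight-saving period (20 October 2024 – 11 April 2025), so Zeloth Standard Time is on daylight time, UTC−01:00.
05:15 Zeloth Standard Time + 1h = 06:15 UTC.
1 April 2025 is a Tuesday, so the first Monday is April 7 and the fourth is April 28.
1 September 2025 is a Monday, so the first Saturday is September 6 and the third is September 20.
At the standard offset (UTC−05:00), 06:15 UTC − 5h = 01:15 Ardath Sector standard time.
Daylight saving runs 28 April – 20 September; the standard-time date in Ardath Sector, April 6, 2025, is outside that window, so Ardath Sector is on standard time at UTC−05:00.
06:15 UTC − 5h = 01:15 Ardath Sector.

01:15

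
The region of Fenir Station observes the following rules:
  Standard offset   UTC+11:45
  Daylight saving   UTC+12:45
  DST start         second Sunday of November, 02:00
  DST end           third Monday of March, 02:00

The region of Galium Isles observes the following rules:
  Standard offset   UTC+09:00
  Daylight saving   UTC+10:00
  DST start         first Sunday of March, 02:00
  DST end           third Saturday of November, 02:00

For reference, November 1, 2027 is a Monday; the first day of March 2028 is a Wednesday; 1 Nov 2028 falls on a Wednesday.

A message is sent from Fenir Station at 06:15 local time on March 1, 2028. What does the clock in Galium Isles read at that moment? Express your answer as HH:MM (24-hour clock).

1 November 2027 is a Monday, so the first Sunday is November 7 and the second is November 14.
1 March 2028 is a Wednesday, so the first Monday is March 6 and the third is March 20.
March 1, 2028 lies within the daylight-saving period (14 November 2027 – 20 March 2028), so Fenir Station is on daylight time, UTC+12:45.
06:15 Fenir Station − 12h45m = 17:30 UTC (rolling into the previous day, 29 February 2028).
1 March 2028 is a Wednesday, so the first Sunday is March 5.
1 November 2028 is a Wednesday, so the first Saturday is November 4 and the third is November 18.
At the standard offset (UTC+09:00), 17:30 UTC + 9h = 02:30 Galium Isles standard time (rolling into the next day, 1 March 2028).
The standard-time date in Galium Isles, March 1, 2028, is outside the daylight-saving period (5 March – 18 November), so Galium Isles is on standard time, UTC+09:00.
17:30 UTC + 9h = 02:30 Galium Isles (rolling into the next day, 1 March 2028).

02:30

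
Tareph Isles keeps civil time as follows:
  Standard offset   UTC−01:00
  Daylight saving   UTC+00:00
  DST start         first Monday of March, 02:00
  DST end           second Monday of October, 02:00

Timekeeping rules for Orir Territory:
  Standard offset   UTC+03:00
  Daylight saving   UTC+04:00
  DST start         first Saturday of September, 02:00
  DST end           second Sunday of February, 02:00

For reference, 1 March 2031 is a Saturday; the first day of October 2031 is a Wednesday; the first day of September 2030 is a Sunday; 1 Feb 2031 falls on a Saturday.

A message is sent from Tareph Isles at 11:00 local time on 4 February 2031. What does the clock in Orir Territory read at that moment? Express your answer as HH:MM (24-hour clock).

16:00

1 March 2031 is a Saturday, so the first Monday is March 3.
1 October 2031 is a Wednesday, so the first Monday is October 6 and the second is October 13.
Daylight saving runs 3 March – 13 October; 4 February 2031 is outside that window, so Tareph Isles is on standard time at UTC−01:00.
11:00 Tareph Isles + 1h = 12:00 UTC.
1 September 2030 is a Sunday, so the first Saturday is September 7.
1 February 2031 is a Saturday, so the first Sunday is February 2 and the second is February 9.
At the standard offset (UTC+03:00), 12:00 UTC + 3h = 15:00 Orir Territory standard time.
The standard-time date in Orir Territory, 4 February 2031, lies within the daylight-saving period (7 September 2030 – 9 February 2031), so Orir Territory is on daylight time, UTC+04:00.
12:00 UTC + 4h = 16:00 Orir Territory.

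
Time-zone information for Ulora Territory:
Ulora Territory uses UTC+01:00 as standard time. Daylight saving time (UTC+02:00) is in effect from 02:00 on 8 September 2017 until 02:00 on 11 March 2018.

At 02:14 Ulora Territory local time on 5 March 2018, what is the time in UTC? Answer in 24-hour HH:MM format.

00:14

5 March 2018 lies within the daylight-saving period (8 September 2017 – 11 March 2018), so Ulora Territory is on daylight time, UTC+02:00.
02:14 local − 2h = 00:14 UTC.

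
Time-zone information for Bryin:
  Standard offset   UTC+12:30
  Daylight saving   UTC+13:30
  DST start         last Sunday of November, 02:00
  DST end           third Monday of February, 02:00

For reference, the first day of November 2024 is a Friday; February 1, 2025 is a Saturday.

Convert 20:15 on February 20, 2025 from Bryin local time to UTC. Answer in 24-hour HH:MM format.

1 November 2024 is a Friday, so Sundays fall on 3, 10, 17, 24; the last is November 24.
1 February 2025 is a Saturday, so the first Monday is February 3 and the third is February 17.
February 20, 2025 is outside the daylight-saving period (24 November 2024 – 17 February 2025), so Bryin is on standard time, UTC+12:30.
20:15 local − 12h30m = 07:45 UTC.

07:45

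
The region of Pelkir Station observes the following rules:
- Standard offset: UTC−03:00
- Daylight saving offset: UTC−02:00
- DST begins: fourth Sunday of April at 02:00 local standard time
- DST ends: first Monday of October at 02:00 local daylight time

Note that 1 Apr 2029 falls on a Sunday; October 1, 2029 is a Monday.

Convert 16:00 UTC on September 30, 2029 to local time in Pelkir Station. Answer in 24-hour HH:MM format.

14:00

1 April 2029 is a Sunday, so the first Sunday is April 1 and the fourth is April 22.
1 October 2029 is a Monday, so the first Monday is October 1.
At the standard offset (UTC−03:00), 16:00 UTC − 3h = 13:00 Pelkir Station standard time.
The standard-time date in Pelkir Station, September 30, 2029, lies within the daylight-saving period (22 April – 1 October), so Pelkir Station is on daylight time, UTC−02:00.
16:00 UTC − 2h = 14:00 local.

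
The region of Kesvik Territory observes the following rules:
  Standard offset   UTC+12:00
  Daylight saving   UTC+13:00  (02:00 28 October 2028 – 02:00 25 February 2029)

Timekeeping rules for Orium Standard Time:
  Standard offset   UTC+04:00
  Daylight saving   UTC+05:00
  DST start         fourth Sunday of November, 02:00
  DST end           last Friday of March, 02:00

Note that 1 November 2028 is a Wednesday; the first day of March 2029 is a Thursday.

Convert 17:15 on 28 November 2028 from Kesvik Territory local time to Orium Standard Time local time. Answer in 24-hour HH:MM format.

Daylight saving runs 28 October 2028 – 25 February 2029; 28 November 2028 is inside that window, so Kesvik Territory is at UTC+13:00.
17:15 Kesvik Territory − 13h = 04:15 UTC.
1 November 2028 is a Wednesday, so the first Sunday is November 5 and the fourth is November 26.
1 March 2029 is a Thursday, so Fridays fall on 2, 9, 16, 23, 30; the last is March 30.
At the standard offset (UTC+04:00), 04:15 UTC + 4h = 08:15 Orium Standard Time standard time.
The standard-time date in Orium Standard Time, 28 November 2028, lies within the daylight-saving period (26 November 2028 – 30 March 2029), so Orium Standard Time is on daylight time, UTC+05:00.
04:15 UTC + 5h = 09:15 Orium Standard Time.

09:15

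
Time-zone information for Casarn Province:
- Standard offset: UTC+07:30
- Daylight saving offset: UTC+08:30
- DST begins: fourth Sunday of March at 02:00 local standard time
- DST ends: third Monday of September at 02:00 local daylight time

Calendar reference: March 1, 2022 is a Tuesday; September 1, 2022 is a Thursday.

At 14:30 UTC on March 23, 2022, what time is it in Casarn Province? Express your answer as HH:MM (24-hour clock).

22:00

1 March 2022 is a Tuesday, so the first Sunday is March 6 and the fourth is March 27.
1 September 2022 is a Thursday, so the first Monday is September 5 and the third is September 19.
At the standard offset (UTC+07:30), 14:30 UTC + 7h30m = 22:00 Casarn Province standard time.
The standard-time date in Casarn Province, March 23, 2022, is outside the daylight-saving period (27 March – 19 September), so Casarn Province is on standard time, UTC+07:30.
14:30 UTC + 7h30m = 22:00 local.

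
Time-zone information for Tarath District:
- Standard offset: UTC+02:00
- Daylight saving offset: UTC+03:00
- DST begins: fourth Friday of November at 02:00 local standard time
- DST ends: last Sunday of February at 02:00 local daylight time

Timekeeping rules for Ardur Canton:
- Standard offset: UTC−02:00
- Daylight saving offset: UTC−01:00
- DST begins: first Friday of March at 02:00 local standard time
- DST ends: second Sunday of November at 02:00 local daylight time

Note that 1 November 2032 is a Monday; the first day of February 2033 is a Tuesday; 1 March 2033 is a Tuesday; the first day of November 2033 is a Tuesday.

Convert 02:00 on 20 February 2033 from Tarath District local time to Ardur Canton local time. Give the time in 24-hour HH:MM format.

1 November 2032 is a Monday, so the first Friday is November 5 and the fourth is November 26.
1 February 2033 is a Tuesday, so Sundays fall on 6, 13, 20, 27; the last is February 27.
20 February 2033 falls between 26 November 2032 and 27 February 2033, so daylight saving is in effect and Tarath District is at UTC+03:00.
02:00 Tarath District − 3h = 23:00 UTC (rolling into the previous day, 19 February 2033).
1 March 2033 is a Tuesday, so the first Friday is March 4.
1 November 2033 is a Tuesday, so the first Sunday is November 6 and the second is November 13.
At the standard offset (UTC−02:00), 23:00 UTC − 2h = 21:00 Ardur Canton standard time.
The standard-time date in Ardur Canton, 19 February 2033, does not fall between 4 March and 13 November, so daylight saving is not in effect and Ardur Canton is at UTC−02:00.
23:00 UTC − 2h = 21:00 Ardur Canton.

21:00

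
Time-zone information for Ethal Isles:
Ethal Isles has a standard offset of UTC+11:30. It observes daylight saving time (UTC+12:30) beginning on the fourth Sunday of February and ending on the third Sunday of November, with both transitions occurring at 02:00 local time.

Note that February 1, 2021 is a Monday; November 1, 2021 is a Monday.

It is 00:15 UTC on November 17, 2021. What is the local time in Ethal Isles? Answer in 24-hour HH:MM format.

12:45

1 February 2021 is a Monday, so the first Sunday is February 7 and the fourth is February 28.
1 November 2021 is a Monday, so the first Sunday is November 7 and the third is November 21.
At the standard offset (UTC+11:30), 00:15 UTC + 11h30m = 11:45 Ethal Isles standard time.
Daylight saving runs 28 February – 21 November; the standard-time date in Ethal Isles, November 17, 2021, is inside that window, so Ethal Isles is at UTC+12:30.
00:15 UTC + 12h30m = 12:45 local.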